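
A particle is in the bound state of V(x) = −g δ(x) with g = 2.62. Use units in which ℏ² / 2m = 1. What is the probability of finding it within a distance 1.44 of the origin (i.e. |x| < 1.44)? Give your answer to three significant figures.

The normalised bound state is ψ = √κ e^{−κ|x|} with κ = mg/ℏ² = 1.310.
P(|x| < d) = ∫_{−d}^{d} κ e^{−2κ|x|} dx = 1 − e^{−2κd} = 1 − e^{−3.773} = 0.9770.

P = 0.977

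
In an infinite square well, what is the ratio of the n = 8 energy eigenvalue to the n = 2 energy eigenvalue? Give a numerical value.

Since E_n ∝ n², the ratio is (8/2)² = 16.

16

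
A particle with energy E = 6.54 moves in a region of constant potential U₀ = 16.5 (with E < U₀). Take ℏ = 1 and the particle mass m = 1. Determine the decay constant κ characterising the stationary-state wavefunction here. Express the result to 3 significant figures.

Since E < U₀ the TISE in this region is ψ'' = κ²ψ with κ = √(2m(U₀ − E))/ℏ.
κ = √(2 × 1 × 9.96) = 4.463.

κ = 4.46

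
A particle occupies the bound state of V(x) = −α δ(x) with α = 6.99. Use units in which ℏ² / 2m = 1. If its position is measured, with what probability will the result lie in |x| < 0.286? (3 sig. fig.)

P = 0.865

The normalised bound state is ψ = √κ e^{−κ|x|} with κ = mα/ℏ² = 3.495.
P(|x| < d) = ∫_{−d}^{d} κ e^{−2κ|x|} dx = 1 − e^{−2κd} = 1 − e^{−1.999} = 0.8645.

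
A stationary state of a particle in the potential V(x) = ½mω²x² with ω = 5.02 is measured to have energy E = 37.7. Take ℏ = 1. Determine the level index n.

Invert E_n = (n + ½)ℏω: n = E/ℏω − ½ = 7.010, so n = 7.

n = 7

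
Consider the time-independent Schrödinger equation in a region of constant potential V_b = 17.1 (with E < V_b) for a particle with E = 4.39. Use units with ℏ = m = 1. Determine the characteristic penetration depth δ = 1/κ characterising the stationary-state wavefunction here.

δ = 0.198

Since E < V_b the TISE in this region is ψ'' = κ²ψ with κ = √(2m(V_b − E))/ℏ.
κ = √(2 × 1 × 12.71) = 5.042. The penetration depth is δ = 1/κ = 0.198.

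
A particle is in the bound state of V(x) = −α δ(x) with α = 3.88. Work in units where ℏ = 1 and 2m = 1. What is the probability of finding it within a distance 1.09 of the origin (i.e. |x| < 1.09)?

P = 0.985

The normalised bound state is ψ = √κ e^{−κ|x|} with κ = mα/ℏ² = 1.940.
P(|x| < d) = ∫_{−d}^{d} κ e^{−2κ|x|} dx = 1 − e^{−2κd} = 1 − e^{−4.229} = 0.9854.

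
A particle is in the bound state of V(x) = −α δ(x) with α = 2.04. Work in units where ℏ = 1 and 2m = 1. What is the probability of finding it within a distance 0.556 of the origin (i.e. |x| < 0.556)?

The normalised bound state is ψ = √κ e^{−κ|x|} with κ = mα/ℏ² = 1.020.
P(|x| < d) = ∫_{−d}^{d} κ e^{−2κ|x|} dx = 1 − e^{−2κd} = 1 − e^{−1.134} = 0.6783.

P = 0.678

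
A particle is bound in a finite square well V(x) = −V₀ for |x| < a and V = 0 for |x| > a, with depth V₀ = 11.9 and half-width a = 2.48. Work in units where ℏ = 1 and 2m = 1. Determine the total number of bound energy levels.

The dimensionless depth is z₀ = a√(2mV₀)/ℏ = 2.48 × √(11.90) = 8.555.
The even/odd transcendental equations gain one root per π/2 in z₀, giving N = 1 + ⌊2z₀/π⌋ = 1 + ⌊5.446⌋ = 6.

N = 6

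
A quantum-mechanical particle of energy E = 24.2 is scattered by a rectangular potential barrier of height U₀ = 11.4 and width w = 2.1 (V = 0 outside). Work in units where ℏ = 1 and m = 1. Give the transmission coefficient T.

T = 0.916

Above the barrier the interior wavenumber is k₂ = √(2m(E − U₀))/ℏ = 5.060, giving phase k₂w = 10.63.
T = [1 + U₀² sin²(k₂w) / (4E(E − U₀))]⁻¹ = 1/1.091 = 0.916.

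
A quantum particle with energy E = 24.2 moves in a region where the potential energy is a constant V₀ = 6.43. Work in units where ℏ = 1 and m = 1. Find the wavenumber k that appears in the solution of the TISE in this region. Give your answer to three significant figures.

With E > V₀ the solution is oscillatory, ψ ∝ e^{±ikx} with k = √(2m(E − V₀))/ℏ.
k = √(2 × 1 × 17.77) = 5.962.

k = 5.96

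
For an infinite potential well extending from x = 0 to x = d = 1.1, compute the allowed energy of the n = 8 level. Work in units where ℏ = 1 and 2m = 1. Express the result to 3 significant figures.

E = 522

The infinite-well eigenfunctions ψ_n = √(2/d) sin(nπx/d) vanish at both walls, giving E_n = n²π²ℏ²/(2md²).
E_8 = 8² × π² / (2 × 0.5 × 1.1²) = 522.0.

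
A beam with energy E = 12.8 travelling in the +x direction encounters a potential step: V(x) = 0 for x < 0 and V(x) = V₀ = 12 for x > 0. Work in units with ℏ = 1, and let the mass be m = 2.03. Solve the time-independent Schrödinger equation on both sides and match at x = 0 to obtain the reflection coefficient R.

The wavenumbers are k₁ = √(2mE)/ℏ = 7.209 on the left and k₂ = √(2m(E − V₀))/ℏ = 1.802 on the right.
Continuity of ψ and ψ′ at the step yields the reflection amplitude r = (k₁ − k₂)/(k₁ + k₂) = 0.6000; thus R = |r|² = 0.3600, T = 0.6400.

R = 0.360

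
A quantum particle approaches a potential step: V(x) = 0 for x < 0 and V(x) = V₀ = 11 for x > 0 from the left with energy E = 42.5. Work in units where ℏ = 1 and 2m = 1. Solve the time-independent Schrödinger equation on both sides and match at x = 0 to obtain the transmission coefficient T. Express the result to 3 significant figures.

On each side the TISE gives plane waves with k = √(2m(E − V))/ℏ: k₁ = √(2·½·42.5) = 6.519, k₂ = √(2·½·31.5) = 5.612.
Continuity of ψ and ψ′ at the step yields the reflection amplitude r = (k₁ − k₂)/(k₁ + k₂) = 0.07474; thus R = |r|² = 0.005586, T = 0.9944.

T = 0.994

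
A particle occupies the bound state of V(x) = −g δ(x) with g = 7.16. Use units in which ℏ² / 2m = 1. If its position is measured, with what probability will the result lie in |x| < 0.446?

P = 0.959

The normalised bound state is ψ = √κ e^{−κ|x|} with κ = mg/ℏ² = 3.580.
P(|x| < d) = ∫_{−d}^{d} κ e^{−2κ|x|} dx = 1 − e^{−2κd} = 1 − e^{−3.193} = 0.9590.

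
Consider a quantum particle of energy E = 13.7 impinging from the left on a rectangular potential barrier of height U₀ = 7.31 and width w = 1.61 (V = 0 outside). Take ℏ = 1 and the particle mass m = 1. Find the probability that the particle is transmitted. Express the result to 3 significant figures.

Above the barrier the interior wavenumber is k₂ = √(2m(E − U₀))/ℏ = 3.575, giving phase k₂w = 5.756.
Matching at both interfaces gives T⁻¹ = 1 + U₀² sin²(k₂w) / [4E(E − U₀)] = 1.039, hence T = 0.963.

T = 0.963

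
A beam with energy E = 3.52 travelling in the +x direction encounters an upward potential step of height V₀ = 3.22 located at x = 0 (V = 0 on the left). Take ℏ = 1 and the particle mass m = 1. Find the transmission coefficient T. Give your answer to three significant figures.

The wavenumbers are k₁ = √(2mE)/ℏ = 2.653 on the left and k₂ = √(2m(E − V₀))/ℏ = 0.7746 on the right.
Matching ψ and ψ′ at x = 0 gives r = (k₁ − k₂)/(k₁ + k₂), so R = r² = 0.3004 and T = 1 − R = 0.6996.

T = 0.700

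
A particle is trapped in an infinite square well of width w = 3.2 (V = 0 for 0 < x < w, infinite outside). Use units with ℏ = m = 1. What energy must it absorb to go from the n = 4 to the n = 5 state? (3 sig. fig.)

E_n = n²π²ℏ²/(2mw²), so ΔE = (5² − 4²) π²ℏ²/(2mw²).
ΔE = 9 × π² / (2 × 1 × 3.2²) = 4.337.

ΔE = 4.34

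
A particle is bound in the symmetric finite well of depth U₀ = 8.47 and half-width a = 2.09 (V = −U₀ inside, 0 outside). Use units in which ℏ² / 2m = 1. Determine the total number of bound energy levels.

N = 4

Define the well-strength parameter z₀ = (a/ℏ)√(2mU₀) = 2.09 × √(2·0.5·8.47) = 6.083.
A new bound state (alternating even/odd) appears each time z₀ passes a multiple of π/2, so N = ⌊2z₀/π⌋ + 1 = ⌊3.872⌋ + 1 = 4.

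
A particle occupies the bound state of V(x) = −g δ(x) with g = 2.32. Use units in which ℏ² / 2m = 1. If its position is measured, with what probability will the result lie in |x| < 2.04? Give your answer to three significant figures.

The normalised bound state is ψ = √κ e^{−κ|x|} with κ = mg/ℏ² = 1.160.
P(|x| < d) = ∫_{−d}^{d} κ e^{−2κ|x|} dx = 1 − e^{−2κd} = 1 − e^{−4.733} = 0.9912.

P = 0.991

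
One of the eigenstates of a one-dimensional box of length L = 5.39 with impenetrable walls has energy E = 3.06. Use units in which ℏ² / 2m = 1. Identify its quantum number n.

n = 3

For an infinite well E_n = n²π²ℏ²/(2mL²), so n = (L/πℏ)√(2mE).
n = (5.39/π) × √(2 × 0.5 × 3.06) = 3.001 → n = 3.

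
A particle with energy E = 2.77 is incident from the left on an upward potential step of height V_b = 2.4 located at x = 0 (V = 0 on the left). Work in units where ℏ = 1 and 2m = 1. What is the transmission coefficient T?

T = 0.784

On each side the TISE gives plane waves with k = √(2m(E − V))/ℏ: k₁ = √(2·½·2.77) = 1.664, k₂ = √(2·½·0.37) = 0.6083.
Continuity of ψ and ψ′ at the step yields the reflection amplitude r = (k₁ − k₂)/(k₁ + k₂) = 0.4647; thus R = |r|² = 0.2159, T = 0.7841.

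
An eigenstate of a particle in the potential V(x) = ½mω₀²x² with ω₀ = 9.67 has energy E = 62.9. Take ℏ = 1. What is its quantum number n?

E_n = ℏω₀(n + ½) ⇒ n = E/(ℏω₀) − ½ = 62.9/9.67 − 0.5 = 6.005 → n = 6.

n = 6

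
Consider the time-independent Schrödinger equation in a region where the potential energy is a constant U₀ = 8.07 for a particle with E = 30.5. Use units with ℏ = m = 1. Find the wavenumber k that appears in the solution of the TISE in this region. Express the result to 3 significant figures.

k = 6.70

With E > U₀ the solution is oscillatory, ψ ∝ e^{±ikx} with k = √(2m(E − U₀))/ℏ.
k = √(2 × 1 × 22.43) = 6.698.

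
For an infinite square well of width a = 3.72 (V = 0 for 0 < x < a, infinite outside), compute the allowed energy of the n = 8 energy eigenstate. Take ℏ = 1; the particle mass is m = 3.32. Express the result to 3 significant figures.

E = 6.87

Requiring ψ(0) = ψ(a) = 0 quantises k = nπ/a, hence E_n = ℏ²k²/2m = n²π²ℏ²/(2ma²).
E_8 = 8² × π² / (2 × 3.32 × 3.72²) = 6.874.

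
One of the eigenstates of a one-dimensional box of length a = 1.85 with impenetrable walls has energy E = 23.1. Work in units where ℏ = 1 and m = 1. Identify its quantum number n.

n = 4

For an infinite well E_n = n²π²ℏ²/(2ma²), so n = (a/πℏ)√(2mE).
n = (1.85/π) × √(2 × 1 × 23.1) = 4.003 → n = 4.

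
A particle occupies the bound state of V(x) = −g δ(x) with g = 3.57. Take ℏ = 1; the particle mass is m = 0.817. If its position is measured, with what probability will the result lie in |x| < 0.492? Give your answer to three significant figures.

The normalised bound state is ψ = √κ e^{−κ|x|} with κ = mg/ℏ² = 2.917.
P(|x| < d) = ∫_{−d}^{d} κ e^{−2κ|x|} dx = 1 − e^{−2κd} = 1 − e^{−2.870} = 0.9433.

P = 0.943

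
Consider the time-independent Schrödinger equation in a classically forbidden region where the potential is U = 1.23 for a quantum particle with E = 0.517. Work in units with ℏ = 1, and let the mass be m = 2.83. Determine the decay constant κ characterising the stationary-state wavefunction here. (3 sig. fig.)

κ = 2.01

Since E < U the TISE in this region is ψ'' = κ²ψ with κ = √(2m(U − E))/ℏ.
κ = √(2 × 2.83 × 0.713) = 2.009.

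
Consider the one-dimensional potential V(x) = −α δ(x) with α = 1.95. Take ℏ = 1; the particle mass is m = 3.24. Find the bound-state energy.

The bound state is ψ(x) = √κ e^{−κ|x|}. The derivative jump ψ'(0⁺) − ψ'(0⁻) = −(2mα/ℏ²)ψ(0) fixes κ = mα/ℏ² = 6.318.
Then E = −ℏ²κ²/(2m) = −mα²/(2ℏ²) = -6.160.

E = -6.16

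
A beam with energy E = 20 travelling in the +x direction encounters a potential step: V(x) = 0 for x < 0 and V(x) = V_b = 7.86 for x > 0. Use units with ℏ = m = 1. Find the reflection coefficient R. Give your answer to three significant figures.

R = 0.0154

The wavenumbers are k₁ = √(2mE)/ℏ = 6.325 on the left and k₂ = √(2m(E − V_b))/ℏ = 4.927 on the right.
Continuity of ψ and ψ′ at the step yields the reflection amplitude r = (k₁ − k₂)/(k₁ + k₂) = 0.1242; thus R = |r|² = 0.01542, T = 0.9846.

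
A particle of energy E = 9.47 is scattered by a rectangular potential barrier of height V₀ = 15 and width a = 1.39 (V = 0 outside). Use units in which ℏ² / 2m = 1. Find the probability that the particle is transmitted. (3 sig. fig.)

Since E < V₀ the interior solution is evanescent with decay constant κ = √(2m(V₀ − E))/ℏ = 2.352.
κa = 3.269, sinh(κa) = 13.12.
Matching ψ, ψ′ at both faces gives T = [1 + V₀² sinh²(κa) / (4E(V₀ − E))]⁻¹ = 1/185.9 = 0.00538.

T = 0.00538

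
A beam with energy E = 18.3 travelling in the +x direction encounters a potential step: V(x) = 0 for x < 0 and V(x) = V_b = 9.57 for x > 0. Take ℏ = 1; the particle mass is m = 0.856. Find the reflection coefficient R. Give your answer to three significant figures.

R = 0.0335

The wavenumbers are k₁ = √(2mE)/ℏ = 5.597 on the left and k₂ = √(2m(E − V_b))/ℏ = 3.866 on the right.
Continuity of ψ and ψ′ at the step yields the reflection amplitude r = (k₁ − k₂)/(k₁ + k₂) = 0.1830; thus R = |r|² = 0.03347, T = 0.9665.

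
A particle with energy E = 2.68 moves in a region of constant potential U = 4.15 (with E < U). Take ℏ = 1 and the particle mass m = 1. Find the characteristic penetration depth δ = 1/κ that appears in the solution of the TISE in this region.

δ = 0.583

Since E < U the TISE in this region is ψ'' = κ²ψ with κ = √(2m(U − E))/ℏ.
κ = √(2 × 1 × 1.47) = 1.715. The penetration depth is δ = 1/κ = 0.583.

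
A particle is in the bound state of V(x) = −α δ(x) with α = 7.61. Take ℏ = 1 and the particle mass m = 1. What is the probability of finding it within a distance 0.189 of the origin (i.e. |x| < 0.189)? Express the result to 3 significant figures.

P = 0.944

The normalised bound state is ψ = √κ e^{−κ|x|} with κ = mα/ℏ² = 7.610.
P(|x| < d) = ∫_{−d}^{d} κ e^{−2κ|x|} dx = 1 − e^{−2κd} = 1 − e^{−2.877} = 0.9437.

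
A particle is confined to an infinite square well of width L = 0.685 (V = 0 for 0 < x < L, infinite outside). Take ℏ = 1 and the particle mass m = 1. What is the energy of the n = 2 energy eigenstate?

Requiring ψ(0) = ψ(L) = 0 quantises k = nπ/L, hence E_n = ℏ²k²/2m = n²π²ℏ²/(2mL²).
E_2 = 2² × π² / (2 × 1 × 0.685²) = 42.07.

E = 42.1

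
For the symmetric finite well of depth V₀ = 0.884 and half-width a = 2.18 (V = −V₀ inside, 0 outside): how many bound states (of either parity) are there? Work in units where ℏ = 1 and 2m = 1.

N = 2

The dimensionless depth is z₀ = a√(2mV₀)/ℏ = 2.18 × √(0.8840) = 2.050.
The even/odd transcendental equations gain one root per π/2 in z₀, giving N = 1 + ⌊2z₀/π⌋ = 1 + ⌊1.305⌋ = 2.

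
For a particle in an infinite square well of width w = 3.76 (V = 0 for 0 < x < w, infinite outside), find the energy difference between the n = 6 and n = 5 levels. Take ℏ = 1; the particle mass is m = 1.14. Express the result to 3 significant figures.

ΔE = 3.37

E_n = n²π²ℏ²/(2mw²), so ΔE = (6² − 5²) π²ℏ²/(2mw²).
ΔE = 11 × π² / (2 × 1.14 × 3.76²) = 3.368.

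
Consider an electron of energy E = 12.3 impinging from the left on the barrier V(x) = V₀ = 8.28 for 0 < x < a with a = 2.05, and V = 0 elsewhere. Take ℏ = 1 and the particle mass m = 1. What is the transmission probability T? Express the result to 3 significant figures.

Above the barrier the interior wavenumber is k₂ = √(2m(E − V₀))/ℏ = 2.835, giving phase k₂a = 5.813.
Matching at both interfaces gives T⁻¹ = 1 + V₀² sin²(k₂a) / [4E(E − V₀)] = 1.071, hence T = 0.934.

T = 0.934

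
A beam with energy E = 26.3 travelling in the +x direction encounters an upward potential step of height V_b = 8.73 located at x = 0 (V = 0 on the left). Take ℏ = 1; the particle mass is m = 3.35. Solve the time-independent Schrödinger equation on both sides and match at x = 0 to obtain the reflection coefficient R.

On each side the TISE gives plane waves with k = √(2m(E − V))/ℏ: k₁ = √(2·3.35·26.3) = 13.27, k₂ = √(2·3.35·17.57) = 10.85.
Continuity of ψ and ψ′ at the step yields the reflection amplitude r = (k₁ − k₂)/(k₁ + k₂) = 0.1005; thus R = |r|² = 0.01010, T = 0.9899.

R = 0.0101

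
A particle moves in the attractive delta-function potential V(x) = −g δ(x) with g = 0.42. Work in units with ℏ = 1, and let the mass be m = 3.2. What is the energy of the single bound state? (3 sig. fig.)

For x ≠ 0 the bound state is ψ ∝ e^{−κ|x|}; integrating the TISE across the delta gives the cusp condition 2κ = 2mg/ℏ², so κ = 1.344.
Then E = −ℏ²κ²/(2m) = −mg²/(2ℏ²) = -0.2822.

E = -0.282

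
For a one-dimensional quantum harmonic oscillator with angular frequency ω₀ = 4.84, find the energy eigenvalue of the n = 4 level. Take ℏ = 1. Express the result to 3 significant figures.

The oscillator eigenvalues are E_n = ℏω₀(n + ½), so E_4 = 4.84 × 4.5 = 21.78.

E = 21.8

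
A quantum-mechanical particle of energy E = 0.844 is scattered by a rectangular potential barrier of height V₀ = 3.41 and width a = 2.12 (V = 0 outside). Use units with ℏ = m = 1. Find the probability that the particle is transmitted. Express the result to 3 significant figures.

Since E < V₀ the interior solution is evanescent with decay constant κ = √(2m(V₀ − E))/ℏ = 2.265.
κa = 4.803, sinh(κa) = 60.91.
The exact tunnelling result is T⁻¹ = 1 + V₀² sinh²(κa) / [4E(V₀ − E)] = 4981, so T = 0.000201.

T = 0.000201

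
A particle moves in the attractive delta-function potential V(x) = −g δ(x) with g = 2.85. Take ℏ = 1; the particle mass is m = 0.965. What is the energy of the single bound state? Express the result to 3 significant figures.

For x ≠ 0 the bound state is ψ ∝ e^{−κ|x|}; integrating the TISE across the delta gives the cusp condition 2κ = 2mg/ℏ², so κ = 2.750.
Then E = −ℏ²κ²/(2m) = −mg²/(2ℏ²) = -3.919.

E = -3.92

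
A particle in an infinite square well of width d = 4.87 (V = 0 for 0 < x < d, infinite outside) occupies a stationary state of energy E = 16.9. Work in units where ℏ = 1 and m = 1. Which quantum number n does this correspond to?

For an infinite well E_n = n²π²ℏ²/(2md²), so n = (d/πℏ)√(2mE).
n = (4.87/π) × √(2 × 1 × 16.9) = 9.012 → n = 9.

n = 9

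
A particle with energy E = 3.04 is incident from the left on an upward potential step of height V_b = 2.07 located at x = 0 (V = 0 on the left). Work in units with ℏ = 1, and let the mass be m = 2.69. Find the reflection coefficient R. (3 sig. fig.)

R = 0.0773

The wavenumbers are k₁ = √(2mE)/ℏ = 4.044 on the left and k₂ = √(2m(E − V_b))/ℏ = 2.284 on the right.
Continuity of ψ and ψ′ at the step yields the reflection amplitude r = (k₁ − k₂)/(k₁ + k₂) = 0.2781; thus R = |r|² = 0.07732, T = 0.9227.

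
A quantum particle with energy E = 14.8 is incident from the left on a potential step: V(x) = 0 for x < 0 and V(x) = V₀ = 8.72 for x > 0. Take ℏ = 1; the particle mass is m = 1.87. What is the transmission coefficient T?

The wavenumbers are k₁ = √(2mE)/ℏ = 7.440 on the left and k₂ = √(2m(E − V₀))/ℏ = 4.769 on the right.
Matching ψ and ψ′ at x = 0 gives r = (k₁ − k₂)/(k₁ + k₂), so R = r² = 0.04788 and T = 1 − R = 0.9521.

T = 0.952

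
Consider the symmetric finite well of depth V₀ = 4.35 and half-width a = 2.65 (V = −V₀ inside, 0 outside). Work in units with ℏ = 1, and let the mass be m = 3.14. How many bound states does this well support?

Define the well-strength parameter z₀ = (a/ℏ)√(2mV₀) = 2.65 × √(2·3.14·4.35) = 13.85.
The even/odd transcendental equations gain one root per π/2 in z₀, giving N = 1 + ⌊2z₀/π⌋ = 1 + ⌊8.818⌋ = 9.

N = 9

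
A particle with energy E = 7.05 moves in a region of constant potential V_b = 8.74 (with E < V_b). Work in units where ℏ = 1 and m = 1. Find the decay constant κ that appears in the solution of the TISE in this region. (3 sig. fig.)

Since E < V_b the TISE in this region is ψ'' = κ²ψ with κ = √(2m(V_b − E))/ℏ.
κ = √(2 × 1 × 1.69) = 1.838.

κ = 1.84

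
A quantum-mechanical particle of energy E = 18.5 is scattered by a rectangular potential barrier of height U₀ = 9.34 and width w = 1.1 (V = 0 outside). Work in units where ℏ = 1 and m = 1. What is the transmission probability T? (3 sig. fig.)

E > U₀: inside the barrier k₂ = √(2m(E − U₀))/ℏ = 4.280, k₂w = 4.708.
T = [1 + U₀² sin²(k₂w) / (4E(E − U₀))]⁻¹ = 1/1.129 = 0.886.

T = 0.886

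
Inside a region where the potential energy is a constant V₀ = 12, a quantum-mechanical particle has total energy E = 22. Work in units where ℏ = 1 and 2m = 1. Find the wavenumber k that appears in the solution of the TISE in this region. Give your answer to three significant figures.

With E > V₀ the solution is oscillatory, ψ ∝ e^{±ikx} with k = √(2m(E − V₀))/ℏ.
k = √(2 × 0.5 × 10) = 3.162.

k = 3.16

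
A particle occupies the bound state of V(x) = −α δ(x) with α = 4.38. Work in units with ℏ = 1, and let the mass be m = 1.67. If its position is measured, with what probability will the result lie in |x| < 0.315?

P = 0.990

The normalised bound state is ψ = √κ e^{−κ|x|} with κ = mα/ℏ² = 7.315.
P(|x| < d) = ∫_{−d}^{d} κ e^{−2κ|x|} dx = 1 − e^{−2κd} = 1 − e^{−4.608} = 0.9900.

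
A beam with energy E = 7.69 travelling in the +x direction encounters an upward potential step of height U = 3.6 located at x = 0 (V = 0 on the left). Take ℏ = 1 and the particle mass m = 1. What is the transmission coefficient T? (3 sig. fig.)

On each side the TISE gives plane waves with k = √(2m(E − V))/ℏ: k₁ = √(2·1·7.69) = 3.922, k₂ = √(2·1·4.09) = 2.860.
Continuity of ψ and ψ′ at the step yields the reflection amplitude r = (k₁ − k₂)/(k₁ + k₂) = 0.1565; thus R = |r|² = 0.02451, T = 0.9755.

T = 0.975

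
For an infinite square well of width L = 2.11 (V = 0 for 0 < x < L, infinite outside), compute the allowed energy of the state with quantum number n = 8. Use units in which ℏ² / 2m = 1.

Requiring ψ(0) = ψ(L) = 0 quantises k = nπ/L, hence E_n = ℏ²k²/2m = n²π²ℏ²/(2mL²).
E_8 = 8² × π² / (2 × 0.5 × 2.11²) = 141.9.

E = 142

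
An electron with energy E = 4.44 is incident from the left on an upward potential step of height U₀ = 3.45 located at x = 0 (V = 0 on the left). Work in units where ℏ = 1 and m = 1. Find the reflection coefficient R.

R = 0.129

The wavenumbers are k₁ = √(2mE)/ℏ = 2.980 on the left and k₂ = √(2m(E − U₀))/ℏ = 1.407 on the right.
Matching ψ and ψ′ at x = 0 gives r = (k₁ − k₂)/(k₁ + k₂), so R = r² = 0.1285 and T = 1 − R = 0.8715.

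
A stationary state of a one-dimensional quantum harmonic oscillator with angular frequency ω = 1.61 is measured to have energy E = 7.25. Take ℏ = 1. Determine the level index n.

Invert E_n = (n + ½)ℏω: n = E/ℏω − ½ = 4.003, so n = 4.

n = 4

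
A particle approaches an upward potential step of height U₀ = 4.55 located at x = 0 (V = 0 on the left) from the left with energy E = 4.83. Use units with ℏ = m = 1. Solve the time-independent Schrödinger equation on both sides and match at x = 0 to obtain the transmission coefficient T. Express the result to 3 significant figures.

The wavenumbers are k₁ = √(2mE)/ℏ = 3.108 on the left and k₂ = √(2m(E − U₀))/ℏ = 0.7483 on the right.
Continuity of ψ and ψ′ at the step yields the reflection amplitude r = (k₁ − k₂)/(k₁ + k₂) = 0.6119; thus R = |r|² = 0.3744, T = 0.6256.

T = 0.626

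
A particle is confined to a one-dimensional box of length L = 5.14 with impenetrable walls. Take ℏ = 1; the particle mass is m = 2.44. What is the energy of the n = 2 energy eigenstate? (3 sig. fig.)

E = 0.306

Requiring ψ(0) = ψ(L) = 0 quantises k = nπ/L, hence E_n = ℏ²k²/2m = n²π²ℏ²/(2mL²).
E_2 = 2² × π² / (2 × 2.44 × 5.14²) = 0.3062.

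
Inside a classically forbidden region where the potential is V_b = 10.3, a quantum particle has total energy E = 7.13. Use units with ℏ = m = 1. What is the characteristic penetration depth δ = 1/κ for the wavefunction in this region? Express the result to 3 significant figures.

Since E < V_b the TISE in this region is ψ'' = κ²ψ with κ = √(2m(V_b − E))/ℏ.
κ = √(2 × 1 × 3.17) = 2.518. The penetration depth is δ = 1/κ = 0.397.

δ = 0.397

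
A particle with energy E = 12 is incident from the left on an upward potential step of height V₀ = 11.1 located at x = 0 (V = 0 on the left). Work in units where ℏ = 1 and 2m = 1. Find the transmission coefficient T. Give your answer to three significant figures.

T = 0.675

On each side the TISE gives plane waves with k = √(2m(E − V))/ℏ: k₁ = √(2·½·12) = 3.464, k₂ = √(2·½·0.9) = 0.9487.
Matching ψ and ψ′ at x = 0 gives r = (k₁ − k₂)/(k₁ + k₂), so R = r² = 0.3249 and T = 1 − R = 0.6751.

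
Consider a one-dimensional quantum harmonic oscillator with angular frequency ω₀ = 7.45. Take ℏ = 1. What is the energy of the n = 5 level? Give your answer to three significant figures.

The oscillator eigenvalues are E_n = ℏω₀(n + ½), so E_5 = 7.45 × 5.5 = 40.98.

E = 41.0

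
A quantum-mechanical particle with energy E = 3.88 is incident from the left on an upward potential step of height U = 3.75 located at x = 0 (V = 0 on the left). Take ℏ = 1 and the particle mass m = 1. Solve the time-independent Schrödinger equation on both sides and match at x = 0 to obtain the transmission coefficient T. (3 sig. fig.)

T = 0.523

On each side the TISE gives plane waves with k = √(2m(E − V))/ℏ: k₁ = √(2·1·3.88) = 2.786, k₂ = √(2·1·0.13) = 0.5099.
Matching ψ and ψ′ at x = 0 gives r = (k₁ − k₂)/(k₁ + k₂), so R = r² = 0.4769 and T = 1 − R = 0.5231.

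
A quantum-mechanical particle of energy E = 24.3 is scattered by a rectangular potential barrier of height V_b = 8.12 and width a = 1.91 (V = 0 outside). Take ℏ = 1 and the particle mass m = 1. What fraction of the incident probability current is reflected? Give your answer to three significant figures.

R = 0.0396

Above the barrier the interior wavenumber is k₂ = √(2m(E − V_b))/ℏ = 5.689, giving phase k₂a = 10.87.
T = [1 + V_b² sin²(k₂a) / (4E(E − V_b))]⁻¹ = 1/1.041 = 0.960.
R = 1 − T = 0.0396.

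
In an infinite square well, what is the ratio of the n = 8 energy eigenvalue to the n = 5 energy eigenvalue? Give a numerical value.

2.56

Since E_n ∝ n², the ratio is (8/5)² = 2.56.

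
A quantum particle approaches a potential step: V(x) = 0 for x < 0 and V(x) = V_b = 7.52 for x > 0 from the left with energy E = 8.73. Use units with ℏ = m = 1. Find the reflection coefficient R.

R = 0.209

The wavenumbers are k₁ = √(2mE)/ℏ = 4.179 on the left and k₂ = √(2m(E − V_b))/ℏ = 1.556 on the right.
Matching ψ and ψ′ at x = 0 gives r = (k₁ − k₂)/(k₁ + k₂), so R = r² = 0.2092 and T = 1 − R = 0.7908.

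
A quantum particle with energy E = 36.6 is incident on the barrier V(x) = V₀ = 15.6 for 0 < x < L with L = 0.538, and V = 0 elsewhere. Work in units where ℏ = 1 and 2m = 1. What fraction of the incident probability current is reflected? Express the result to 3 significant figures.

Above the barrier the interior wavenumber is k₂ = √(2m(E − V₀))/ℏ = 4.583, giving phase k₂L = 2.465.
T = [1 + V₀² sin²(k₂L) / (4E(E − V₀))]⁻¹ = 1/1.031 = 0.970.
R = 1 − T = 0.0301.

R = 0.0301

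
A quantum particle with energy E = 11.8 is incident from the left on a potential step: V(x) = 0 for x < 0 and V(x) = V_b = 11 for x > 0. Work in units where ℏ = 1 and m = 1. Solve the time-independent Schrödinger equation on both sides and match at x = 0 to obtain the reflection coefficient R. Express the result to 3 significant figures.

R = 0.344

On each side the TISE gives plane waves with k = √(2m(E − V))/ℏ: k₁ = √(2·1·11.8) = 4.858, k₂ = √(2·1·0.8) = 1.265.
Continuity of ψ and ψ′ at the step yields the reflection amplitude r = (k₁ − k₂)/(k₁ + k₂) = 0.5868; thus R = |r|² = 0.3444, T = 0.6556.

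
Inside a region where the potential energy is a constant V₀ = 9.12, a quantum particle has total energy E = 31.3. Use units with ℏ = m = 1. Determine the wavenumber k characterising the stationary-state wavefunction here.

k = 6.66

With E > V₀ the solution is oscillatory, ψ ∝ e^{±ikx} with k = √(2m(E − V₀))/ℏ.
k = √(2 × 1 × 22.18) = 6.660.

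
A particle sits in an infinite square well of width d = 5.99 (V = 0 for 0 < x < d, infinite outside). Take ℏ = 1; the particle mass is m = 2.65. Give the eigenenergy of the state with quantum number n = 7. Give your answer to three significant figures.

E = 2.54

Requiring ψ(0) = ψ(d) = 0 quantises k = nπ/d, hence E_n = ℏ²k²/2m = n²π²ℏ²/(2md²).
E_7 = 7² × π² / (2 × 2.65 × 5.99²) = 2.543.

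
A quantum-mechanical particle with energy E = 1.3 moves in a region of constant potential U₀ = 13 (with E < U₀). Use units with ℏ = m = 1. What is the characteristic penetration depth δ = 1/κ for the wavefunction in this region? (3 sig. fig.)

Since E < U₀ the TISE in this region is ψ'' = κ²ψ with κ = √(2m(U₀ − E))/ℏ.
κ = √(2 × 1 × 11.7) = 4.837. The penetration depth is δ = 1/κ = 0.207.

δ = 0.207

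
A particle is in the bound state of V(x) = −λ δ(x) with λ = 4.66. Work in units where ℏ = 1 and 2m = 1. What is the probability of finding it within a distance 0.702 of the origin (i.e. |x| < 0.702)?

The normalised bound state is ψ = √κ e^{−κ|x|} with κ = mλ/ℏ² = 2.330.
P(|x| < d) = ∫_{−d}^{d} κ e^{−2κ|x|} dx = 1 − e^{−2κd} = 1 − e^{−3.271} = 0.9620.

P = 0.962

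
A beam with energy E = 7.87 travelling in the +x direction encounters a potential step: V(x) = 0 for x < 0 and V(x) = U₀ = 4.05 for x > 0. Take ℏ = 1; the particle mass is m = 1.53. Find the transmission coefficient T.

The wavenumbers are k₁ = √(2mE)/ℏ = 4.907 on the left and k₂ = √(2m(E − U₀))/ℏ = 3.419 on the right.
Matching ψ and ψ′ at x = 0 gives r = (k₁ − k₂)/(k₁ + k₂), so R = r² = 0.03196 and T = 1 − R = 0.9680.

T = 0.968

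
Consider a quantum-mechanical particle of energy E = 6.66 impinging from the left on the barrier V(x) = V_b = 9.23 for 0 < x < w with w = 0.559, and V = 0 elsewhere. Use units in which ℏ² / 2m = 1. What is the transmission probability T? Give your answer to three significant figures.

T = 0.435

Since E < V_b the interior solution is evanescent with decay constant κ = √(2m(V_b − E))/ℏ = 1.603.
κw = 0.8961, sinh(κw) = 1.021.
Matching ψ, ψ′ at both faces gives T = [1 + V_b² sinh²(κw) / (4E(V_b − E))]⁻¹ = 1/2.297 = 0.435.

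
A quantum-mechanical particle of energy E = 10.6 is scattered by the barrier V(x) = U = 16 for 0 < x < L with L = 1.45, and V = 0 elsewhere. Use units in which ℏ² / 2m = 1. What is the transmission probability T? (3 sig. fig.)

Since E < U the interior solution is evanescent with decay constant κ = √(2m(U − E))/ℏ = 2.324.
κL = 3.369, sinh(κL) = 14.51.
Matching ψ, ψ′ at both faces gives T = [1 + U² sinh²(κL) / (4E(U − E))]⁻¹ = 1/236.6 = 0.00423.

T = 0.00423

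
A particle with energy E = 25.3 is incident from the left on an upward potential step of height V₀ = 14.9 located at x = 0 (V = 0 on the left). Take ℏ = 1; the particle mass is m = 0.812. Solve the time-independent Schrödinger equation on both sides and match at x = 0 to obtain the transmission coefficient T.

On each side the TISE gives plane waves with k = √(2m(E − V))/ℏ: k₁ = √(2·0.812·25.3) = 6.410, k₂ = √(2·0.812·10.4) = 4.110.
Matching ψ and ψ′ at x = 0 gives r = (k₁ − k₂)/(k₁ + k₂), so R = r² = 0.04781 and T = 1 − R = 0.9522.

T = 0.952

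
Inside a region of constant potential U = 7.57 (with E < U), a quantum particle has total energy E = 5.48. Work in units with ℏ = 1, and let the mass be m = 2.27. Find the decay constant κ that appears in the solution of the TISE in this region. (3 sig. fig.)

κ = 3.08

Since E < U the TISE in this region is ψ'' = κ²ψ with κ = √(2m(U − E))/ℏ.
κ = √(2 × 2.27 × 2.09) = 3.080.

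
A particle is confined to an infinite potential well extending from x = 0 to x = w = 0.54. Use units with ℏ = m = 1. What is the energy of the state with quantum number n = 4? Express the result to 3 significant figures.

Requiring ψ(0) = ψ(w) = 0 quantises k = nπ/w, hence E_n = ℏ²k²/2m = n²π²ℏ²/(2mw²).
E_4 = 4² × π² / (2 × 1 × 0.54²) = 270.8.

E = 271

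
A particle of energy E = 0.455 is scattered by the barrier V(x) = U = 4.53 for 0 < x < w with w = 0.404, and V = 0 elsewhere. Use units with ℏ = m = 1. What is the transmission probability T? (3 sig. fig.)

E < U: inside the barrier ψ ∝ e^{±κx} with κ = √(2m(U − E))/ℏ = 2.855.
κw = 1.153, sinh(κw) = 1.427.
Matching ψ, ψ′ at both faces gives T = [1 + U² sinh²(κw) / (4E(U − E))]⁻¹ = 1/6.631 = 0.151.

T = 0.151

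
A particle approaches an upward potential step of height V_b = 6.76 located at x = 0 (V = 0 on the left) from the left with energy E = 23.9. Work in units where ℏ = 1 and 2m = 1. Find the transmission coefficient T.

On each side the TISE gives plane waves with k = √(2m(E − V))/ℏ: k₁ = √(2·½·23.9) = 4.889, k₂ = √(2·½·17.14) = 4.140.
Matching ψ and ψ′ at x = 0 gives r = (k₁ − k₂)/(k₁ + k₂), so R = r² = 0.006877 and T = 1 − R = 0.9931.

T = 0.993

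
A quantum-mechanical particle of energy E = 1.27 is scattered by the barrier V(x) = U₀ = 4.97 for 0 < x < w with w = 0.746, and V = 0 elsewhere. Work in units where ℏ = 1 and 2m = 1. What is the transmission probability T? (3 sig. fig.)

T = 0.162

E < U₀: inside the barrier ψ ∝ e^{±κx} with κ = √(2m(U₀ − E))/ℏ = 1.924.
κw = 1.435, sinh(κw) = 1.981.
The exact tunnelling result is T⁻¹ = 1 + U₀² sinh²(κw) / [4E(U₀ − E)] = 6.156, so T = 0.162.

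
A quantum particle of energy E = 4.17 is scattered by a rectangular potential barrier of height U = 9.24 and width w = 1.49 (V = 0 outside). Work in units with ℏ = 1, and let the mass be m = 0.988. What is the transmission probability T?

T = 0.000317

E < U: inside the barrier ψ ∝ e^{±κx} with κ = √(2m(U − E))/ℏ = 3.165.
κw = 4.716, sinh(κw) = 55.86.
Matching ψ, ψ′ at both faces gives T = [1 + U² sinh²(κw) / (4E(U − E))]⁻¹ = 1/3151 = 0.000317.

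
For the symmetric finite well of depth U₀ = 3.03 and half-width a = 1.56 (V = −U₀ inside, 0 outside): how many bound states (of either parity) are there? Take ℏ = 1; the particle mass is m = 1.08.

Define the well-strength parameter z₀ = (a/ℏ)√(2mU₀) = 1.56 × √(2·1.08·3.03) = 3.991.
The even/odd transcendental equations gain one root per π/2 in z₀, giving N = 1 + ⌊2z₀/π⌋ = 1 + ⌊2.541⌋ = 3.

N = 3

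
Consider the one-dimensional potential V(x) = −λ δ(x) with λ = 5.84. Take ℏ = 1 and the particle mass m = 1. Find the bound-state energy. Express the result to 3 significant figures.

The bound state is ψ(x) = √κ e^{−κ|x|}. The derivative jump ψ'(0⁺) − ψ'(0⁻) = −(2mλ/ℏ²)ψ(0) fixes κ = mλ/ℏ² = 5.840.
Then E = −ℏ²κ²/(2m) = −mλ²/(2ℏ²) = -17.05.

E = -17.1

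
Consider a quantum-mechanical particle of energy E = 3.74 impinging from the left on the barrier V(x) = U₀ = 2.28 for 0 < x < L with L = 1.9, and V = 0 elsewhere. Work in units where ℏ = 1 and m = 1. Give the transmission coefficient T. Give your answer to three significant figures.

T = 0.997

Above the barrier the interior wavenumber is k₂ = √(2m(E − U₀))/ℏ = 1.709, giving phase k₂L = 3.247.
Matching at both interfaces gives T⁻¹ = 1 + U₀² sin²(k₂L) / [4E(E − U₀)] = 1.003, hence T = 0.997.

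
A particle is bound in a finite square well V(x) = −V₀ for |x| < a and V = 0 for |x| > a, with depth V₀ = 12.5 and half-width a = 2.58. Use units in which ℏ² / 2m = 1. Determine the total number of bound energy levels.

Define the well-strength parameter z₀ = (a/ℏ)√(2mV₀) = 2.58 × √(2·0.5·12.5) = 9.122.
A new bound state (alternating even/odd) appears each time z₀ passes a multiple of π/2, so N = ⌊2z₀/π⌋ + 1 = ⌊5.807⌋ + 1 = 6.

N = 6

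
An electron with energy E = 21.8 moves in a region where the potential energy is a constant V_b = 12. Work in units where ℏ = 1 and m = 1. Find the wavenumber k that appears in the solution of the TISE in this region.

With E > V_b the solution is oscillatory, ψ ∝ e^{±ikx} with k = √(2m(E − V_b))/ℏ.
k = √(2 × 1 × 9.8) = 4.427.

k = 4.43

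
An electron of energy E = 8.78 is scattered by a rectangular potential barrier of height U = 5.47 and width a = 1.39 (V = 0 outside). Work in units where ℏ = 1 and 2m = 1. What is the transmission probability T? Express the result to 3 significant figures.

T = 0.922

Above the barrier the interior wavenumber is k₂ = √(2m(E − U))/ℏ = 1.819, giving phase k₂a = 2.529.
Matching at both interfaces gives T⁻¹ = 1 + U² sin²(k₂a) / [4E(E − U)] = 1.085, hence T = 0.922.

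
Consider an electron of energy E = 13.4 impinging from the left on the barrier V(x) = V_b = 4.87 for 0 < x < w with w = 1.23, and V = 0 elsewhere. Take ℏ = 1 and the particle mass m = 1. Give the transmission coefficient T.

T = 0.957

E > V_b: inside the barrier k₂ = √(2m(E − V_b))/ℏ = 4.130, k₂w = 5.080.
T = [1 + V_b² sin²(k₂w) / (4E(E − V_b))]⁻¹ = 1/1.045 = 0.957.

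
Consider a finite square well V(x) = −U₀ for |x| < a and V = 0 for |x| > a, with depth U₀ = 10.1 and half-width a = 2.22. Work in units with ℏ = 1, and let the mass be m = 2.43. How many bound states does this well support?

N = 10

Define the well-strength parameter z₀ = (a/ℏ)√(2mU₀) = 2.22 × √(2·2.43·10.1) = 15.55.
The even/odd transcendental equations gain one root per π/2 in z₀, giving N = 1 + ⌊2z₀/π⌋ = 1 + ⌊9.902⌋ = 10.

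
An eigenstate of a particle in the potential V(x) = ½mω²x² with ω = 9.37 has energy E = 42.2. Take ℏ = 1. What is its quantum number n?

Invert E_n = (n + ½)ℏω: n = E/ℏω − ½ = 4.004, so n = 4.

n = 4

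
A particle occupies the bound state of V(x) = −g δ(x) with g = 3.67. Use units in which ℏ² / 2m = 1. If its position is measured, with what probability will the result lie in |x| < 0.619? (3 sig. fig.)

The normalised bound state is ψ = √κ e^{−κ|x|} with κ = mg/ℏ² = 1.835.
P(|x| < d) = ∫_{−d}^{d} κ e^{−2κ|x|} dx = 1 − e^{−2κd} = 1 − e^{−2.272} = 0.8969.

P = 0.897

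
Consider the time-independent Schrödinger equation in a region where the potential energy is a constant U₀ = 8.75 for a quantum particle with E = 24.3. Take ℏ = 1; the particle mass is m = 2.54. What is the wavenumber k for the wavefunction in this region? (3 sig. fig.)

k = 8.89

With E > U₀ the solution is oscillatory, ψ ∝ e^{±ikx} with k = √(2m(E − U₀))/ℏ.
k = √(2 × 2.54 × 15.55) = 8.888.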